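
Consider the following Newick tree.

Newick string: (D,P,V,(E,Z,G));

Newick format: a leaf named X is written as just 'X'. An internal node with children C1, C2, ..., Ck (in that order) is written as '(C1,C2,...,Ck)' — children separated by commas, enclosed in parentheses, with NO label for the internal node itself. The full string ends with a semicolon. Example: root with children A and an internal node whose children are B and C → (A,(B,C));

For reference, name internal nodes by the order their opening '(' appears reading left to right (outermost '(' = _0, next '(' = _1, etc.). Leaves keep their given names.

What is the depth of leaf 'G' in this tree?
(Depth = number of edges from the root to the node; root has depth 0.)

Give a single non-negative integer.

Newick: (D,P,V,(E,Z,G));
Naming internals by '(' encounter order: outermost '(' = _0, next = _1, ...
Query node: G
Path from root: _0 -> _1 -> G
Depth of G: 2 (number of edges from root)

Answer: 2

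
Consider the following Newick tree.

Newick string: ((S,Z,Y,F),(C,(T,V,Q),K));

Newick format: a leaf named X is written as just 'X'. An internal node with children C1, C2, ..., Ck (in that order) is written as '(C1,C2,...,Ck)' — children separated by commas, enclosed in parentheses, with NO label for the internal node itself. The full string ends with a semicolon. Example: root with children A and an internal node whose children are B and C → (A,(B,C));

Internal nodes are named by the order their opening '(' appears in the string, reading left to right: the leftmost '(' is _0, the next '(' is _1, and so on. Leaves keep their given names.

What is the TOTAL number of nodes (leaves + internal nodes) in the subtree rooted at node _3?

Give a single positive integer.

Answer: 4

Derivation:
Newick: ((S,Z,Y,F),(C,(T,V,Q),K));
Locate _3: it is the '(' at position 14 (the 4th '(' reading left to right).
Query: subtree rooted at _3
_3: subtree_size = 1 + 3
  T: subtree_size = 1 + 0
  V: subtree_size = 1 + 0
  Q: subtree_size = 1 + 0
Total subtree size of _3: 4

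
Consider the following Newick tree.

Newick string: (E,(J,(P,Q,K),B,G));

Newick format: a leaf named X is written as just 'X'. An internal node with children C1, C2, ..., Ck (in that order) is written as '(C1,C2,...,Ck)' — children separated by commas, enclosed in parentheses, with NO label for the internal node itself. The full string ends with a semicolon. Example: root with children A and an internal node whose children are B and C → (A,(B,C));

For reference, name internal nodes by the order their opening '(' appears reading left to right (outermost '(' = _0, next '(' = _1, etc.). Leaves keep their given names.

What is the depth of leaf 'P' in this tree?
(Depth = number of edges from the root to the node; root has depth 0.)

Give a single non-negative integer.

Newick: (E,(J,(P,Q,K),B,G));
Naming internals by '(' encounter order: outermost '(' = _0, next = _1, ...
Query node: P
Path from root: _0 -> _1 -> _2 -> P
Depth of P: 3 (number of edges from root)

Answer: 3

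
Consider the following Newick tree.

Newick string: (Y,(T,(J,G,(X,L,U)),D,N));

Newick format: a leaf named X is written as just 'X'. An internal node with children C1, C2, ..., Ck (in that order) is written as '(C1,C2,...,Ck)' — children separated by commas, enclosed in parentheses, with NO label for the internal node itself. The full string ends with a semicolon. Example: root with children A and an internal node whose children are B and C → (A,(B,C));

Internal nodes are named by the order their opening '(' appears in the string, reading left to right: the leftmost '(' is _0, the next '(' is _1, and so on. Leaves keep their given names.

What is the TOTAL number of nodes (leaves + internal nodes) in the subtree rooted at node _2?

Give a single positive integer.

Answer: 7

Derivation:
Newick: (Y,(T,(J,G,(X,L,U)),D,N));
Locate _2: it is the '(' at position 6 (the 3rd '(' reading left to right).
Query: subtree rooted at _2
_2: subtree_size = 1 + 6
  J: subtree_size = 1 + 0
  G: subtree_size = 1 + 0
  _3: subtree_size = 1 + 3
    X: subtree_size = 1 + 0
    L: subtree_size = 1 + 0
    U: subtree_size = 1 + 0
Total subtree size of _2: 7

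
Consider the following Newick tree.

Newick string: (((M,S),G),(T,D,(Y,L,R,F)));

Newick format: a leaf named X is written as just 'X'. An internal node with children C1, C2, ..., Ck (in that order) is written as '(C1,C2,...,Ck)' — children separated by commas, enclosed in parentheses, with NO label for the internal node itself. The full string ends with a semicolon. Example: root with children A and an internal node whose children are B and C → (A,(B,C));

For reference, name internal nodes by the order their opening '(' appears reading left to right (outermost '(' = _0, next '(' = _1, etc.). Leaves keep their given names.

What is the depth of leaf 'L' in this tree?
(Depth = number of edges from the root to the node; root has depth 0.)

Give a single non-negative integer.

Answer: 3

Derivation:
Newick: (((M,S),G),(T,D,(Y,L,R,F)));
Naming internals by '(' encounter order: outermost '(' = _0, next = _1, ...
Query node: L
Path from root: _0 -> _3 -> _4 -> L
Depth of L: 3 (number of edges from root)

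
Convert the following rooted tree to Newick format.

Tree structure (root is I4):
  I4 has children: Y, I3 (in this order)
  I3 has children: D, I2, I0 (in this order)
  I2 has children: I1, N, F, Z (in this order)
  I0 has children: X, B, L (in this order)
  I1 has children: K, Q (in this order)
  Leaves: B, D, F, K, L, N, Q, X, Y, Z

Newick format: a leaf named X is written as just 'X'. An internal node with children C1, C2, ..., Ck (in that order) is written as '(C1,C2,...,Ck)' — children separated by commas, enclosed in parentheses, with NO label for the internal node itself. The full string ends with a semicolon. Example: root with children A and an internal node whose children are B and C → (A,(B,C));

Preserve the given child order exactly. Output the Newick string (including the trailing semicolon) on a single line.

internal I4 with children ['Y', 'I3']
  leaf 'Y' → 'Y'
  internal I3 with children ['D', 'I2', 'I0']
    leaf 'D' → 'D'
    internal I2 with children ['I1', 'N', 'F', 'Z']
      internal I1 with children ['K', 'Q']
        leaf 'K' → 'K'
        leaf 'Q' → 'Q'
      → '(K,Q)'
      leaf 'N' → 'N'
      leaf 'F' → 'F'
      leaf 'Z' → 'Z'
    → '((K,Q),N,F,Z)'
    internal I0 with children ['X', 'B', 'L']
      leaf 'X' → 'X'
      leaf 'B' → 'B'
      leaf 'L' → 'L'
    → '(X,B,L)'
  → '(D,((K,Q),N,F,Z),(X,B,L))'
→ '(Y,(D,((K,Q),N,F,Z),(X,B,L)))'
Final: (Y,(D,((K,Q),N,F,Z),(X,B,L)));

Answer: (Y,(D,((K,Q),N,F,Z),(X,B,L)));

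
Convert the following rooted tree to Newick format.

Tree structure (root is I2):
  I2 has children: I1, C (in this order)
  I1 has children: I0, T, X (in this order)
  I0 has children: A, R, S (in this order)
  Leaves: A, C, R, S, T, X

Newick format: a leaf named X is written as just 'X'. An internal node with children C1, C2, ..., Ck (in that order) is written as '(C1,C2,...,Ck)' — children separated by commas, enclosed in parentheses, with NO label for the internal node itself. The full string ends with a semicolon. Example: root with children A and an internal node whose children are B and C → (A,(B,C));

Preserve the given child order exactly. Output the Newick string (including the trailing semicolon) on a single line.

Answer: (((A,R,S),T,X),C);

Derivation:
internal I2 with children ['I1', 'C']
  internal I1 with children ['I0', 'T', 'X']
    internal I0 with children ['A', 'R', 'S']
      leaf 'A' → 'A'
      leaf 'R' → 'R'
      leaf 'S' → 'S'
    → '(A,R,S)'
    leaf 'T' → 'T'
    leaf 'X' → 'X'
  → '((A,R,S),T,X)'
  leaf 'C' → 'C'
→ '(((A,R,S),T,X),C)'
Final: (((A,R,S),T,X),C);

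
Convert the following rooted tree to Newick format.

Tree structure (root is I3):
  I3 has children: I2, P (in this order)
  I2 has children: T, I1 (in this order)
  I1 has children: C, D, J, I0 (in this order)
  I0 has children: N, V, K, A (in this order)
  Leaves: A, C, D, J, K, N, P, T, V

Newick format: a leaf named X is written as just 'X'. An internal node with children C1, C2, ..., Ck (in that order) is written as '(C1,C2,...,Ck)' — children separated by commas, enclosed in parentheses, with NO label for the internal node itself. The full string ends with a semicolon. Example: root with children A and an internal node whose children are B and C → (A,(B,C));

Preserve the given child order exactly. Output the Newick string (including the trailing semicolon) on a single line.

Answer: ((T,(C,D,J,(N,V,K,A))),P);

Derivation:
internal I3 with children ['I2', 'P']
  internal I2 with children ['T', 'I1']
    leaf 'T' → 'T'
    internal I1 with children ['C', 'D', 'J', 'I0']
      leaf 'C' → 'C'
      leaf 'D' → 'D'
      leaf 'J' → 'J'
      internal I0 with children ['N', 'V', 'K', 'A']
        leaf 'N' → 'N'
        leaf 'V' → 'V'
        leaf 'K' → 'K'
        leaf 'A' → 'A'
      → '(N,V,K,A)'
    → '(C,D,J,(N,V,K,A))'
  → '(T,(C,D,J,(N,V,K,A)))'
  leaf 'P' → 'P'
→ '((T,(C,D,J,(N,V,K,A))),P)'
Final: ((T,(C,D,J,(N,V,K,A))),P);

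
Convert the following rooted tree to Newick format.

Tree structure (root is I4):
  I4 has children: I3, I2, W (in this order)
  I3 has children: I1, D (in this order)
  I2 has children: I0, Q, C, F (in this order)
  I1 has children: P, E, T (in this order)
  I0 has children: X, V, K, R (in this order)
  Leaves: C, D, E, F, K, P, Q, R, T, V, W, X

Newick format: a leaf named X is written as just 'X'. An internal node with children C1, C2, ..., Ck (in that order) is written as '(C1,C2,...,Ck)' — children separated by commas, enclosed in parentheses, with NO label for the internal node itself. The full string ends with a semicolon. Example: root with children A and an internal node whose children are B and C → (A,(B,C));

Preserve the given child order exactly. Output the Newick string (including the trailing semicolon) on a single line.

internal I4 with children ['I3', 'I2', 'W']
  internal I3 with children ['I1', 'D']
    internal I1 with children ['P', 'E', 'T']
      leaf 'P' → 'P'
      leaf 'E' → 'E'
      leaf 'T' → 'T'
    → '(P,E,T)'
    leaf 'D' → 'D'
  → '((P,E,T),D)'
  internal I2 with children ['I0', 'Q', 'C', 'F']
    internal I0 with children ['X', 'V', 'K', 'R']
      leaf 'X' → 'X'
      leaf 'V' → 'V'
      leaf 'K' → 'K'
      leaf 'R' → 'R'
    → '(X,V,K,R)'
    leaf 'Q' → 'Q'
    leaf 'C' → 'C'
    leaf 'F' → 'F'
  → '((X,V,K,R),Q,C,F)'
  leaf 'W' → 'W'
→ '(((P,E,T),D),((X,V,K,R),Q,C,F),W)'
Final: (((P,E,T),D),((X,V,K,R),Q,C,F),W);

Answer: (((P,E,T),D),((X,V,K,R),Q,C,F),W);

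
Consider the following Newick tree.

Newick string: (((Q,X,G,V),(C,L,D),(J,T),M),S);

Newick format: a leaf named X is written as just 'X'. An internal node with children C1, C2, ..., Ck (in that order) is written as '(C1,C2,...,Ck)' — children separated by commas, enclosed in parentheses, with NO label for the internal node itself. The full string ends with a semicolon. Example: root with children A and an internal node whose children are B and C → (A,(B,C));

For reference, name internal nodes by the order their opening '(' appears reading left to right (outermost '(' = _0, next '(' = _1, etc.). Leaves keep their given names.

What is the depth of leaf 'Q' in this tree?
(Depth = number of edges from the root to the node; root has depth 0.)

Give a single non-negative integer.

Answer: 3

Derivation:
Newick: (((Q,X,G,V),(C,L,D),(J,T),M),S);
Naming internals by '(' encounter order: outermost '(' = _0, next = _1, ...
Query node: Q
Path from root: _0 -> _1 -> _2 -> Q
Depth of Q: 3 (number of edges from root)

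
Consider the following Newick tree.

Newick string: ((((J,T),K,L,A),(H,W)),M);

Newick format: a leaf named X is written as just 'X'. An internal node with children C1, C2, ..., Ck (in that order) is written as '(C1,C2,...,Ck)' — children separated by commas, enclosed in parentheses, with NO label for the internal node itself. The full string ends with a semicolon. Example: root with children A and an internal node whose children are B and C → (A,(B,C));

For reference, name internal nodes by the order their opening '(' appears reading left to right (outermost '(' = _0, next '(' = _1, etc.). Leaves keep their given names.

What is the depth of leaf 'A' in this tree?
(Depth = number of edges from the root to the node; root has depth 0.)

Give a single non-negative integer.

Newick: ((((J,T),K,L,A),(H,W)),M);
Naming internals by '(' encounter order: outermost '(' = _0, next = _1, ...
Query node: A
Path from root: _0 -> _1 -> _2 -> A
Depth of A: 3 (number of edges from root)

Answer: 3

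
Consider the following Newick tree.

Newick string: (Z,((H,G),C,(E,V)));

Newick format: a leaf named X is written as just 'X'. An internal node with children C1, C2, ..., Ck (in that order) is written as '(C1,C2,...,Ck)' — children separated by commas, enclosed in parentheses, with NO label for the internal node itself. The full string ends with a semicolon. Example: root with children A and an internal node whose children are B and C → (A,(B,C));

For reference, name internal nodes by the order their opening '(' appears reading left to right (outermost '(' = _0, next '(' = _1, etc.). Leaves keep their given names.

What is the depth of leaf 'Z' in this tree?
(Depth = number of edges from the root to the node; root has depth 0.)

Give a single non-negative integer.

Answer: 1

Derivation:
Newick: (Z,((H,G),C,(E,V)));
Naming internals by '(' encounter order: outermost '(' = _0, next = _1, ...
Query node: Z
Path from root: _0 -> Z
Depth of Z: 1 (number of edges from root)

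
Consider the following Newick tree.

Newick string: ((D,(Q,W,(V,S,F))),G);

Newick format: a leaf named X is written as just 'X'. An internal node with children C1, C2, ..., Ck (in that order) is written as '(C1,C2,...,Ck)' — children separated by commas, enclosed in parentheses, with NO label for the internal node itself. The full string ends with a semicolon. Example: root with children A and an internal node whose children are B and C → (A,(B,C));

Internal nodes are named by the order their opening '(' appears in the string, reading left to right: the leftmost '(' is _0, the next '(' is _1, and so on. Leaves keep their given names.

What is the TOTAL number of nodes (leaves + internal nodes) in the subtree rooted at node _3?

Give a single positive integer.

Newick: ((D,(Q,W,(V,S,F))),G);
Locate _3: it is the '(' at position 9 (the 4th '(' reading left to right).
Query: subtree rooted at _3
_3: subtree_size = 1 + 3
  V: subtree_size = 1 + 0
  S: subtree_size = 1 + 0
  F: subtree_size = 1 + 0
Total subtree size of _3: 4

Answer: 4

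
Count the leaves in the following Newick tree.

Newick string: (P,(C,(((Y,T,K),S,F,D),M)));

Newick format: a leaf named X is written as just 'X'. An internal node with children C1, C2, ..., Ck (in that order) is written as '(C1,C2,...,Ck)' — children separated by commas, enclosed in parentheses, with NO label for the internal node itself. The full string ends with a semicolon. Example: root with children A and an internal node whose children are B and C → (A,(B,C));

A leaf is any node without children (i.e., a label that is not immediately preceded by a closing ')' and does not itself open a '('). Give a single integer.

Answer: 9

Derivation:
Newick: (P,(C,(((Y,T,K),S,F,D),M)));
Scan left-to-right; a leaf is any maximal label run not followed by '(':
  pos 1: leaf 'P' → count = 1
  pos 4: leaf 'C' → count = 2
  pos 9: leaf 'Y' → count = 3
  pos 11: leaf 'T' → count = 4
  pos 13: leaf 'K' → count = 5
  pos 16: leaf 'S' → count = 6
  pos 18: leaf 'F' → count = 7
  pos 20: leaf 'D' → count = 8
  pos 23: leaf 'M' → count = 9
Total leaves: 9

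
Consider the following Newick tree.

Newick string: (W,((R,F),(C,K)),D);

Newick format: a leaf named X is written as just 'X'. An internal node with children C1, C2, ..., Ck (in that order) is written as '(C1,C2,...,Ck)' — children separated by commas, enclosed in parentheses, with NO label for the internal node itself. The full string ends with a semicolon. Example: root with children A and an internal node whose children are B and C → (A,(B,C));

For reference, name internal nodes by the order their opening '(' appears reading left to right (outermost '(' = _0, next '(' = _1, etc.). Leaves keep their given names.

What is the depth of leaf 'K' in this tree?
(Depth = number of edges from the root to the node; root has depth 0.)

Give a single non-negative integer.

Answer: 3

Derivation:
Newick: (W,((R,F),(C,K)),D);
Naming internals by '(' encounter order: outermost '(' = _0, next = _1, ...
Query node: K
Path from root: _0 -> _1 -> _3 -> K
Depth of K: 3 (number of edges from root)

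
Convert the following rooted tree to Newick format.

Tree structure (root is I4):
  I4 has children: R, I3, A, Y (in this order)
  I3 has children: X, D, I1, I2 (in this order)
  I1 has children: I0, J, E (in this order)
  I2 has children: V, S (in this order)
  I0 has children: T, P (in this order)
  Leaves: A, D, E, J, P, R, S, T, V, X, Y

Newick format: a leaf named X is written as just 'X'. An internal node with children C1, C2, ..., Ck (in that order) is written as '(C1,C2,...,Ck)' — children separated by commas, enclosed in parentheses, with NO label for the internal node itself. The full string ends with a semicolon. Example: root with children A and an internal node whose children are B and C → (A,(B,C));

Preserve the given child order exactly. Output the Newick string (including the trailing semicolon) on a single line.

Answer: (R,(X,D,((T,P),J,E),(V,S)),A,Y);

Derivation:
internal I4 with children ['R', 'I3', 'A', 'Y']
  leaf 'R' → 'R'
  internal I3 with children ['X', 'D', 'I1', 'I2']
    leaf 'X' → 'X'
    leaf 'D' → 'D'
    internal I1 with children ['I0', 'J', 'E']
      internal I0 with children ['T', 'P']
        leaf 'T' → 'T'
        leaf 'P' → 'P'
      → '(T,P)'
      leaf 'J' → 'J'
      leaf 'E' → 'E'
    → '((T,P),J,E)'
    internal I2 with children ['V', 'S']
      leaf 'V' → 'V'
      leaf 'S' → 'S'
    → '(V,S)'
  → '(X,D,((T,P),J,E),(V,S))'
  leaf 'A' → 'A'
  leaf 'Y' → 'Y'
→ '(R,(X,D,((T,P),J,E),(V,S)),A,Y)'
Final: (R,(X,D,((T,P),J,E),(V,S)),A,Y);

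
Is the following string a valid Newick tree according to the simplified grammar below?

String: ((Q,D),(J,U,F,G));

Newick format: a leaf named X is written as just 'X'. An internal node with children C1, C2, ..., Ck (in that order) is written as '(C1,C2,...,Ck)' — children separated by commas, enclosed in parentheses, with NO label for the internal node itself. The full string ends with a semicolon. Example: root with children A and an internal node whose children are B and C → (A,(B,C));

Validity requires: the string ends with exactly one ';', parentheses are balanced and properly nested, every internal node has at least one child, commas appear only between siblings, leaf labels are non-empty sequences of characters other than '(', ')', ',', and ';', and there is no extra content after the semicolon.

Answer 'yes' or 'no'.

Input: ((Q,D),(J,U,F,G));
Paren balance: 3 '(' vs 3 ')' OK
Ends with single ';': True
Full parse: OK
Valid: True

Answer: yes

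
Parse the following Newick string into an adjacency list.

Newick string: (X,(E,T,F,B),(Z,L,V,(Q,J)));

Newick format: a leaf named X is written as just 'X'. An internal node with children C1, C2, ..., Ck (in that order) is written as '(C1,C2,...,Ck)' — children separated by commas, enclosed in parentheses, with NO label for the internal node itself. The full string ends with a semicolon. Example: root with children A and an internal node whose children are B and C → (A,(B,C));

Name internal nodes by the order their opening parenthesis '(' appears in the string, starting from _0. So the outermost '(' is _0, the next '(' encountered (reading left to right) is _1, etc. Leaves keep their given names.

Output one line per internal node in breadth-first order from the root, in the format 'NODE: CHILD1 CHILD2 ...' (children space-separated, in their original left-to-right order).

Input: (X,(E,T,F,B),(Z,L,V,(Q,J)));
Scanning left-to-right, naming '(' by encounter order:
  pos 0: '(' -> open internal node _0 (depth 1)
  pos 3: '(' -> open internal node _1 (depth 2)
  pos 11: ')' -> close internal node _1 (now at depth 1)
  pos 13: '(' -> open internal node _2 (depth 2)
  pos 20: '(' -> open internal node _3 (depth 3)
  pos 24: ')' -> close internal node _3 (now at depth 2)
  pos 25: ')' -> close internal node _2 (now at depth 1)
  pos 26: ')' -> close internal node _0 (now at depth 0)
Total internal nodes: 4
BFS adjacency from root:
  _0: X _1 _2
  _1: E T F B
  _2: Z L V _3
  _3: Q J

Answer: _0: X _1 _2
_1: E T F B
_2: Z L V _3
_3: Q J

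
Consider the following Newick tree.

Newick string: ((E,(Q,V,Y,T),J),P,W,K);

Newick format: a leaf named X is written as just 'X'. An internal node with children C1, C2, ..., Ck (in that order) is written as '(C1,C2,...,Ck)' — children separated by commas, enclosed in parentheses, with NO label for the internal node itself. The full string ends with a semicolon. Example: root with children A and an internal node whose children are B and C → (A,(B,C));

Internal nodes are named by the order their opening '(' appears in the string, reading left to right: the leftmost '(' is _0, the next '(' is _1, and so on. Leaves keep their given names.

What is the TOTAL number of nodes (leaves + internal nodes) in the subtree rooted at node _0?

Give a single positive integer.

Answer: 12

Derivation:
Newick: ((E,(Q,V,Y,T),J),P,W,K);
Locate _0: it is the '(' at position 0 (the 1st '(' reading left to right).
Query: subtree rooted at _0
_0: subtree_size = 1 + 11
  _1: subtree_size = 1 + 7
    E: subtree_size = 1 + 0
    _2: subtree_size = 1 + 4
      Q: subtree_size = 1 + 0
      V: subtree_size = 1 + 0
      Y: subtree_size = 1 + 0
      T: subtree_size = 1 + 0
    J: subtree_size = 1 + 0
  P: subtree_size = 1 + 0
  W: subtree_size = 1 + 0
  K: subtree_size = 1 + 0
Total subtree size of _0: 12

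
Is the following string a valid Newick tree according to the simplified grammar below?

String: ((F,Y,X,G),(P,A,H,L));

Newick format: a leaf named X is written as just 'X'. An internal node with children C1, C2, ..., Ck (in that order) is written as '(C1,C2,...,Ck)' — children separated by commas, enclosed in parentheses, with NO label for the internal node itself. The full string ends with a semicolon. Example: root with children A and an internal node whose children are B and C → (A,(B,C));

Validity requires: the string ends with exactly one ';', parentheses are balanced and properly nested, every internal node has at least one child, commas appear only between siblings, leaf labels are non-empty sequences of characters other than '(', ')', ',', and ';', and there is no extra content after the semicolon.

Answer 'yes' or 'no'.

Answer: yes

Derivation:
Input: ((F,Y,X,G),(P,A,H,L));
Paren balance: 3 '(' vs 3 ')' OK
Ends with single ';': True
Full parse: OK
Valid: True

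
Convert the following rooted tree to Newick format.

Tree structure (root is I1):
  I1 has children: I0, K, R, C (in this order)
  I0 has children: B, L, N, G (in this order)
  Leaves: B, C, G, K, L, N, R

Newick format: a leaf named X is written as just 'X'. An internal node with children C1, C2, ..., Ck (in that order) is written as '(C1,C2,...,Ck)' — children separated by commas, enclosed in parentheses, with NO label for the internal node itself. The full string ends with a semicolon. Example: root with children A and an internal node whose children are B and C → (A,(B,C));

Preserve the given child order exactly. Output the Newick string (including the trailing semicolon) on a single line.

Answer: ((B,L,N,G),K,R,C);

Derivation:
internal I1 with children ['I0', 'K', 'R', 'C']
  internal I0 with children ['B', 'L', 'N', 'G']
    leaf 'B' → 'B'
    leaf 'L' → 'L'
    leaf 'N' → 'N'
    leaf 'G' → 'G'
  → '(B,L,N,G)'
  leaf 'K' → 'K'
  leaf 'R' → 'R'
  leaf 'C' → 'C'
→ '((B,L,N,G),K,R,C)'
Final: ((B,L,N,G),K,R,C);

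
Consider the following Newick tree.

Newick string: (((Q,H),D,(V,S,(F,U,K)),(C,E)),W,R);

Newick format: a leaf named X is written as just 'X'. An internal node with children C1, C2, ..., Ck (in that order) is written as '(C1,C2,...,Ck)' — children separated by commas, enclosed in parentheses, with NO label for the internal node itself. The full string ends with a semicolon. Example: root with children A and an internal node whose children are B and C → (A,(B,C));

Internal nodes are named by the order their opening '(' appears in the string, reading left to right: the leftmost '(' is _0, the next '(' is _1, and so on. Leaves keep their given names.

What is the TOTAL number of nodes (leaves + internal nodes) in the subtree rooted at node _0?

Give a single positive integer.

Answer: 18

Derivation:
Newick: (((Q,H),D,(V,S,(F,U,K)),(C,E)),W,R);
Locate _0: it is the '(' at position 0 (the 1st '(' reading left to right).
Query: subtree rooted at _0
_0: subtree_size = 1 + 17
  _1: subtree_size = 1 + 14
    _2: subtree_size = 1 + 2
      Q: subtree_size = 1 + 0
      H: subtree_size = 1 + 0
    D: subtree_size = 1 + 0
    _3: subtree_size = 1 + 6
      V: subtree_size = 1 + 0
      S: subtree_size = 1 + 0
      _4: subtree_size = 1 + 3
        F: subtree_size = 1 + 0
        U: subtree_size = 1 + 0
        K: subtree_size = 1 + 0
    _5: subtree_size = 1 + 2
      C: subtree_size = 1 + 0
      E: subtree_size = 1 + 0
  W: subtree_size = 1 + 0
  R: subtree_size = 1 + 0
Total subtree size of _0: 18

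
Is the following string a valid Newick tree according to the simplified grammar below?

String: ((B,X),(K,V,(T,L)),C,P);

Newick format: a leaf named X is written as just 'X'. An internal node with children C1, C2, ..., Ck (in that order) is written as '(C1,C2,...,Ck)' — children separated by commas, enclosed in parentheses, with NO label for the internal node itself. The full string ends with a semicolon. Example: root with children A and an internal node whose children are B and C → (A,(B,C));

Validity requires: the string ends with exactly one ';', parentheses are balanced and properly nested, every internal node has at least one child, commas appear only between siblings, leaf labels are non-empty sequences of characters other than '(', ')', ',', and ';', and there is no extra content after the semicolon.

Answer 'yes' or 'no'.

Answer: yes

Derivation:
Input: ((B,X),(K,V,(T,L)),C,P);
Paren balance: 4 '(' vs 4 ')' OK
Ends with single ';': True
Full parse: OK
Valid: True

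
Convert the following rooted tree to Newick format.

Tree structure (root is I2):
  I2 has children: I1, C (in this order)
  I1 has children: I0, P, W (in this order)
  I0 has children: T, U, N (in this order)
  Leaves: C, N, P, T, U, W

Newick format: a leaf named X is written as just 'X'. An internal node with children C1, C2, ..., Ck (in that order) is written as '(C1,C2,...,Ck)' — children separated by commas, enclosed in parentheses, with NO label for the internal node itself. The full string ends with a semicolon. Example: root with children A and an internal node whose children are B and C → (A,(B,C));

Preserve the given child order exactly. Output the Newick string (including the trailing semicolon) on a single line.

internal I2 with children ['I1', 'C']
  internal I1 with children ['I0', 'P', 'W']
    internal I0 with children ['T', 'U', 'N']
      leaf 'T' → 'T'
      leaf 'U' → 'U'
      leaf 'N' → 'N'
    → '(T,U,N)'
    leaf 'P' → 'P'
    leaf 'W' → 'W'
  → '((T,U,N),P,W)'
  leaf 'C' → 'C'
→ '(((T,U,N),P,W),C)'
Final: (((T,U,N),P,W),C);

Answer: (((T,U,N),P,W),C);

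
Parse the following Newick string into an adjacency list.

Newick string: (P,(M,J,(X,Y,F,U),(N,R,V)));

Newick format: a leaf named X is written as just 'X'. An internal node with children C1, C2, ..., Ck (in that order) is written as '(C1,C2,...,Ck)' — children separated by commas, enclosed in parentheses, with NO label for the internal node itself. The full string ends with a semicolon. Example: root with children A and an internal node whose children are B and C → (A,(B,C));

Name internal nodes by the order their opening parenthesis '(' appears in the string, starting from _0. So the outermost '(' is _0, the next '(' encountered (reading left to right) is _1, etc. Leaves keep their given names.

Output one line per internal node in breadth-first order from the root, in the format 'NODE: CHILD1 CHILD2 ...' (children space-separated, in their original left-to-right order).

Answer: _0: P _1
_1: M J _2 _3
_2: X Y F U
_3: N R V

Derivation:
Input: (P,(M,J,(X,Y,F,U),(N,R,V)));
Scanning left-to-right, naming '(' by encounter order:
  pos 0: '(' -> open internal node _0 (depth 1)
  pos 3: '(' -> open internal node _1 (depth 2)
  pos 8: '(' -> open internal node _2 (depth 3)
  pos 16: ')' -> close internal node _2 (now at depth 2)
  pos 18: '(' -> open internal node _3 (depth 3)
  pos 24: ')' -> close internal node _3 (now at depth 2)
  pos 25: ')' -> close internal node _1 (now at depth 1)
  pos 26: ')' -> close internal node _0 (now at depth 0)
Total internal nodes: 4
BFS adjacency from root:
  _0: P _1
  _1: M J _2 _3
  _2: X Y F U
  _3: N R V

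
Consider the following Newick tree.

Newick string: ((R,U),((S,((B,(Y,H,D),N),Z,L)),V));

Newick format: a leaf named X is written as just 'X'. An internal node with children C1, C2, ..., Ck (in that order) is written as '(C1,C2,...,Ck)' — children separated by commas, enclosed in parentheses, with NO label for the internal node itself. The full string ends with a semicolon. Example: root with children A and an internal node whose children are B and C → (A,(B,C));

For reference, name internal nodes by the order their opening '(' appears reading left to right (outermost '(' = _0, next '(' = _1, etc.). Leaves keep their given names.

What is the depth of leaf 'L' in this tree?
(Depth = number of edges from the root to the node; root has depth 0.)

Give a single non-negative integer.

Answer: 4

Derivation:
Newick: ((R,U),((S,((B,(Y,H,D),N),Z,L)),V));
Naming internals by '(' encounter order: outermost '(' = _0, next = _1, ...
Query node: L
Path from root: _0 -> _2 -> _3 -> _4 -> L
Depth of L: 4 (number of edges from root)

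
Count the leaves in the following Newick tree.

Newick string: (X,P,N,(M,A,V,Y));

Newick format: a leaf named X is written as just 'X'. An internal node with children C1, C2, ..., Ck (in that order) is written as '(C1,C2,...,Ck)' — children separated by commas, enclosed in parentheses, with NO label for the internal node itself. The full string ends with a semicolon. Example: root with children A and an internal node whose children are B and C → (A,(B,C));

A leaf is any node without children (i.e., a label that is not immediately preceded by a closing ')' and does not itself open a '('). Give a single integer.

Newick: (X,P,N,(M,A,V,Y));
Scan left-to-right; a leaf is any maximal label run not followed by '(':
  pos 1: leaf 'X' → count = 1
  pos 3: leaf 'P' → count = 2
  pos 5: leaf 'N' → count = 3
  pos 8: leaf 'M' → count = 4
  pos 10: leaf 'A' → count = 5
  pos 12: leaf 'V' → count = 6
  pos 14: leaf 'Y' → count = 7
Total leaves: 7

Answer: 7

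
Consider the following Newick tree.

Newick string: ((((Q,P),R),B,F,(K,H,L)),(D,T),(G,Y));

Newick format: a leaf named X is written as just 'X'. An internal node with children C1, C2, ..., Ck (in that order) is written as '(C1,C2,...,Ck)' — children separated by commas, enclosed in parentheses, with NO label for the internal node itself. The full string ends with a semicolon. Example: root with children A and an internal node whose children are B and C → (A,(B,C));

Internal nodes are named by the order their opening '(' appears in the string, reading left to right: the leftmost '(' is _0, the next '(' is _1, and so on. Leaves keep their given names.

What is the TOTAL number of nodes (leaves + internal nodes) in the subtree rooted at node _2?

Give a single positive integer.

Answer: 5

Derivation:
Newick: ((((Q,P),R),B,F,(K,H,L)),(D,T),(G,Y));
Locate _2: it is the '(' at position 2 (the 3rd '(' reading left to right).
Query: subtree rooted at _2
_2: subtree_size = 1 + 4
  _3: subtree_size = 1 + 2
    Q: subtree_size = 1 + 0
    P: subtree_size = 1 + 0
  R: subtree_size = 1 + 0
Total subtree size of _2: 5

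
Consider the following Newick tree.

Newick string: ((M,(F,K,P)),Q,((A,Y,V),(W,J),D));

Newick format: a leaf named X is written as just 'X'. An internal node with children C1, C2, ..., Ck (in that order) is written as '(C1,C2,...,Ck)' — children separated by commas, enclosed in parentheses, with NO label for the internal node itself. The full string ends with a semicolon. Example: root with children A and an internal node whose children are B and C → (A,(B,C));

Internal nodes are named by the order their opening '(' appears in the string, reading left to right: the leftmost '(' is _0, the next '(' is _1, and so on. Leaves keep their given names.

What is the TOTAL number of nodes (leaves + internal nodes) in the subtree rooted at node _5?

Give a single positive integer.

Newick: ((M,(F,K,P)),Q,((A,Y,V),(W,J),D));
Locate _5: it is the '(' at position 24 (the 6th '(' reading left to right).
Query: subtree rooted at _5
_5: subtree_size = 1 + 2
  W: subtree_size = 1 + 0
  J: subtree_size = 1 + 0
Total subtree size of _5: 3

Answer: 3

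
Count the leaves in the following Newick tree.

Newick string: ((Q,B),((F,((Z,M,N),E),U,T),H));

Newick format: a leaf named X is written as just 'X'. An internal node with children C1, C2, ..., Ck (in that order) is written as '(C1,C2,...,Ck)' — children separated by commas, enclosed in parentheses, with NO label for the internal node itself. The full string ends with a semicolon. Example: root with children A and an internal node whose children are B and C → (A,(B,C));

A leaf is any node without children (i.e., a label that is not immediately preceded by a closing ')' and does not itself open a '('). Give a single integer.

Answer: 10

Derivation:
Newick: ((Q,B),((F,((Z,M,N),E),U,T),H));
Scan left-to-right; a leaf is any maximal label run not followed by '(':
  pos 2: leaf 'Q' → count = 1
  pos 4: leaf 'B' → count = 2
  pos 9: leaf 'F' → count = 3
  pos 13: leaf 'Z' → count = 4
  pos 15: leaf 'M' → count = 5
  pos 17: leaf 'N' → count = 6
  pos 20: leaf 'E' → count = 7
  pos 23: leaf 'U' → count = 8
  pos 25: leaf 'T' → count = 9
  pos 28: leaf 'H' → count = 10
Total leaves: 10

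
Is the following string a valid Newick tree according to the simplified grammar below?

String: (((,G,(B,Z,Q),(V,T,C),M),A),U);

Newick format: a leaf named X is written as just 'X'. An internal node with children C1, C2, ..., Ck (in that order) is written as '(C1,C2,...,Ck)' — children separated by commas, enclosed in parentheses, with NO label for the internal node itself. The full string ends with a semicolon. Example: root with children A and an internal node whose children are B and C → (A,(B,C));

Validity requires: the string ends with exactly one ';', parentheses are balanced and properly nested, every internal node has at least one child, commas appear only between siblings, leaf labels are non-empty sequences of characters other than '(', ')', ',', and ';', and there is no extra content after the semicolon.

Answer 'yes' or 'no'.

Answer: no

Derivation:
Input: (((,G,(B,Z,Q),(V,T,C),M),A),U);
Paren balance: 5 '(' vs 5 ')' OK
Ends with single ';': True
Full parse: FAILS (empty leaf label at pos 3)
Valid: False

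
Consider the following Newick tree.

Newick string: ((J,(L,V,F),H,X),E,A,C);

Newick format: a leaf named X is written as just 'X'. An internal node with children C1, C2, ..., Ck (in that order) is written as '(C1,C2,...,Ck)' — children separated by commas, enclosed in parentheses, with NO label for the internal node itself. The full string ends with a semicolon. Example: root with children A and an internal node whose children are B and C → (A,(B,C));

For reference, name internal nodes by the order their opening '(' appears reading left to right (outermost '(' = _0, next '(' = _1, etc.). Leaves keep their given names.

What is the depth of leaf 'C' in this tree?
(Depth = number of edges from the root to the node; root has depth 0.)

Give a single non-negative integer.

Answer: 1

Derivation:
Newick: ((J,(L,V,F),H,X),E,A,C);
Naming internals by '(' encounter order: outermost '(' = _0, next = _1, ...
Query node: C
Path from root: _0 -> C
Depth of C: 1 (number of edges from root)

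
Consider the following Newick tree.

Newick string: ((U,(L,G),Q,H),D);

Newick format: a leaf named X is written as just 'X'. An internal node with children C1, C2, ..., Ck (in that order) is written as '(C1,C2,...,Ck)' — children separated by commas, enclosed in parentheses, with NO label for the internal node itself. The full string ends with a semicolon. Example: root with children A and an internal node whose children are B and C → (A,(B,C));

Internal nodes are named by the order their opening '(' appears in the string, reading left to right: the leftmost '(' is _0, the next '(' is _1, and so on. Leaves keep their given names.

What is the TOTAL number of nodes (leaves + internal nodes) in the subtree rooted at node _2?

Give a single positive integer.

Answer: 3

Derivation:
Newick: ((U,(L,G),Q,H),D);
Locate _2: it is the '(' at position 4 (the 3rd '(' reading left to right).
Query: subtree rooted at _2
_2: subtree_size = 1 + 2
  L: subtree_size = 1 + 0
  G: subtree_size = 1 + 0
Total subtree size of _2: 3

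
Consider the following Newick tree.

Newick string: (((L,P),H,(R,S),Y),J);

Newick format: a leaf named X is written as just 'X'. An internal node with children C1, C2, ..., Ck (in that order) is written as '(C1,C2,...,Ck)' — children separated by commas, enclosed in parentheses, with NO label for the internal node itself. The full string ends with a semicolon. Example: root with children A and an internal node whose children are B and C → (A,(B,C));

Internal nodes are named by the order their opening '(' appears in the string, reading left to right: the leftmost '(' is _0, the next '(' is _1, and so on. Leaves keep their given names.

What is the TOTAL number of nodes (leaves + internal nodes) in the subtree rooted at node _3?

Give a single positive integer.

Newick: (((L,P),H,(R,S),Y),J);
Locate _3: it is the '(' at position 10 (the 4th '(' reading left to right).
Query: subtree rooted at _3
_3: subtree_size = 1 + 2
  R: subtree_size = 1 + 0
  S: subtree_size = 1 + 0
Total subtree size of _3: 3

Answer: 3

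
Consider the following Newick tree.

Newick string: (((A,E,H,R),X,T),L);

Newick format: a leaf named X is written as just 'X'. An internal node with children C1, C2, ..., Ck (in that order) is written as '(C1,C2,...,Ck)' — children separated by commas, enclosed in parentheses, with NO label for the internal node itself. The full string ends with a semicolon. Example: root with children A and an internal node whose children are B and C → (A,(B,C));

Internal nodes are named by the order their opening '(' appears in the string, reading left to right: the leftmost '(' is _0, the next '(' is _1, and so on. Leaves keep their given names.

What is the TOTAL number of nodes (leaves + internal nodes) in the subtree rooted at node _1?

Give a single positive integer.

Answer: 8

Derivation:
Newick: (((A,E,H,R),X,T),L);
Locate _1: it is the '(' at position 1 (the 2nd '(' reading left to right).
Query: subtree rooted at _1
_1: subtree_size = 1 + 7
  _2: subtree_size = 1 + 4
    A: subtree_size = 1 + 0
    E: subtree_size = 1 + 0
    H: subtree_size = 1 + 0
    R: subtree_size = 1 + 0
  X: subtree_size = 1 + 0
  T: subtree_size = 1 + 0
Total subtree size of _1: 8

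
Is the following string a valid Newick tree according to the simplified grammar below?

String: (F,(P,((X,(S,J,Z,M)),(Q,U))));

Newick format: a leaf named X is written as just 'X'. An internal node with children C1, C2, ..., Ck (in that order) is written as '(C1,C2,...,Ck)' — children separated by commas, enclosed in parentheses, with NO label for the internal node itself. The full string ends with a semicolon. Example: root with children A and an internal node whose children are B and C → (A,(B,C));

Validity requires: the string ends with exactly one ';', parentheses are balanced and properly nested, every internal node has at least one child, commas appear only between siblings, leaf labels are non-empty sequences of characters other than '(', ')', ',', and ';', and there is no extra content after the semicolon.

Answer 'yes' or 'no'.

Input: (F,(P,((X,(S,J,Z,M)),(Q,U))));
Paren balance: 6 '(' vs 6 ')' OK
Ends with single ';': True
Full parse: OK
Valid: True

Answer: yes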